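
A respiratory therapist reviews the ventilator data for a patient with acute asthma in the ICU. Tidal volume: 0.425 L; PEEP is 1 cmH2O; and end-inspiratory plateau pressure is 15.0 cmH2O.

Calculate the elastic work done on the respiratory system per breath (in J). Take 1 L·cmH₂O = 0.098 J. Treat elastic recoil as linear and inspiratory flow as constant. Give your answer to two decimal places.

0.29

Elastic work ≈ ½ × (Pplat − PEEP) × Vt = 0.5 × (15.0 − 1) × 0.425 L = 0.5 × 14.0 × 0.425 = 2.975 L·cmH2O.
× 0.098 J/(L·cmH2O) → 0.2916 J.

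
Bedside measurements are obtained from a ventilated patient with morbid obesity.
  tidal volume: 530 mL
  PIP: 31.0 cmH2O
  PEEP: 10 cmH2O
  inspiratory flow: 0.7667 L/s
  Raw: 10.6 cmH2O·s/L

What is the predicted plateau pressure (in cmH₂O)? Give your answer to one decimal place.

22.9

Pplat = PIP − Raw × flow = 31.0 − 10.6 × 0.7667 = 31.0 − 8.127 = 22.873 cmH2O.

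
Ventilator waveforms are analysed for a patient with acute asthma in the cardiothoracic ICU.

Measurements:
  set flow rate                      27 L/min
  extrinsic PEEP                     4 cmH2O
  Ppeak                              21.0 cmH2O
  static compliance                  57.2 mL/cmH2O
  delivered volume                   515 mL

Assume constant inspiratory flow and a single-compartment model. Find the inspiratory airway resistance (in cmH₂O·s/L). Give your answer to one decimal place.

Flow: 27 L/min ÷ 60 = 0.45 L/s.
Equation of motion (constant flow): PIP = Vt/C + R·V̇ + PEEP.
R·V̇ = PIP − Vt/C − PEEP = 21.0 − 515/57.2 − 4 = 21.0 − 9.003 − 4 = 7.997 cmH2O.
R = 7.997 / 0.45 = 17.771 cmH2O·s/L.

17.8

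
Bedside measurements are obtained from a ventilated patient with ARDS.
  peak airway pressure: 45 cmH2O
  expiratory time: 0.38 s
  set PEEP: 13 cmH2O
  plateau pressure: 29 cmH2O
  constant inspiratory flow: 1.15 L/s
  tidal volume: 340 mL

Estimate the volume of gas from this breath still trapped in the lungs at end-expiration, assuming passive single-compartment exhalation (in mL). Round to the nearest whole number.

94

R = (PIP − Pplat)/V̇ = (45 − 29) / 1.15 = 16.0/1.15 = 13.913 cmH2O·s/L.
C = Vt/(Pplat − PEEP) = 340.0 / (29 − 13) = 340.0/16.0 = 21.25 mL/cmH2O.
τ = R × C = 13.913 × 0.02125 L/cmH2O = 0.2957 s.
Fraction remaining = e^(−Te/τ) = e^(−0.38/0.2957) = 0.2766.
Trapped volume = 340.0 × 0.2766 = 94.044 mL.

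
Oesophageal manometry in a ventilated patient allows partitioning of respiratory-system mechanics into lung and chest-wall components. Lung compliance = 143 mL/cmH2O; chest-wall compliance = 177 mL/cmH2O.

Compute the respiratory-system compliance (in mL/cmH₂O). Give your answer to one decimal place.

79.1

Lung and chest wall are elastances in series: 1/Crs = 1/CL + 1/Ccw.
1/Crs = 1/143 + 1/177 = 0.01264.
Crs = 79.114 mL/cmH2O.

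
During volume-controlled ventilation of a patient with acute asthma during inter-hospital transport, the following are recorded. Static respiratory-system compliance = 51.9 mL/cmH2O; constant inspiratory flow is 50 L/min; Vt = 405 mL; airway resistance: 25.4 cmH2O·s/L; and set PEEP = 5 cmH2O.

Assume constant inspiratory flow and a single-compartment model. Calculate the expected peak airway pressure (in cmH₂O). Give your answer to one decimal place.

34.0

Flow: 50 L/min ÷ 60 = 0.8333 L/s.
Equation of motion (constant flow): PIP = Vt/C + R·V̇ + PEEP.
PIP = 405/51.9 + 25.4×0.8333 + 5 = 7.803 + 21.166 + 5 = 33.969 cmH2O.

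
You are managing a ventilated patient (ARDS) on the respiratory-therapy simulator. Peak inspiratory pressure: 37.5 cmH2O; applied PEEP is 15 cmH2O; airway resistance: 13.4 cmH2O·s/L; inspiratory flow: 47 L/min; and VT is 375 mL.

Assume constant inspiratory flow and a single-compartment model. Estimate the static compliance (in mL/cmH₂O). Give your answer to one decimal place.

Flow: 47 L/min ÷ 60 = 0.7833 L/s.
Equation of motion (constant flow): PIP = Vt/C + R·V̇ + PEEP.
Vt/C = PIP − R·V̇ − PEEP = 37.5 − 13.4×0.7833 − 15 = 37.5 − 10.496 − 15 = 12.004 cmH2O.
C = Vt / 12.004 = 375 / 12.004 = 31.24 mL/cmH2O.

31.2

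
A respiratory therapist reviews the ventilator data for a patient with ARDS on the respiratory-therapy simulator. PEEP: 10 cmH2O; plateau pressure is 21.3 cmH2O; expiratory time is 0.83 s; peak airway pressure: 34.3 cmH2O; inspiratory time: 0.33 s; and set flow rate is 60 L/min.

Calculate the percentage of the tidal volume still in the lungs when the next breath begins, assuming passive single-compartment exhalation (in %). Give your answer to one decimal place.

11.2

Flow: 60 L/min ÷ 60 = 1 L/s.
Vt = flow × Ti = 1 L/s × 0.33 s × 1000 mL/L = 330.0 mL.
R = (PIP − Pplat)/V̇ = (34.3 − 21.3) / 1 = 13.0/1 = 13.0 cmH2O·s/L.
C = Vt/(Pplat − PEEP) = 330.0 / (21.3 − 10) = 330.0/11.3 = 29.204 mL/cmH2O.
τ = R × C = 13.0 × 0.0292 L/cmH2O = 0.3796 s.
Fraction remaining at end-expiration = e^(−Te/τ) = e^(−0.83/0.3796) = 0.1123 → 11.23%.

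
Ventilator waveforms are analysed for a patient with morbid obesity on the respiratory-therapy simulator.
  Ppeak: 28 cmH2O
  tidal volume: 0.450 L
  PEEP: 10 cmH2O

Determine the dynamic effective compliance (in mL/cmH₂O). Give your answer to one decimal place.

25.0

Dynamic compliance = Vt / (PIP − PEEP) = 450 / (28 − 10) = 450 / 18.0 = 25.0 mL/cmH2O.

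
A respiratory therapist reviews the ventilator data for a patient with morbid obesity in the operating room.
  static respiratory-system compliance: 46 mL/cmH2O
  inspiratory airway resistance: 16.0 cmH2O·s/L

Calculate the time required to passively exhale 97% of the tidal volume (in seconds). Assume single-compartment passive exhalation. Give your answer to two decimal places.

τ = R × C = 16.0 × 46 mL/cmH2O = 16.0 × 0.046 L/cmH2O = 0.736 s.
Exhaled fraction f = 1 − e^(−t/τ) → t = −τ·ln(1 − f) = −0.736·ln(0.03) = 2.581 s.

2.58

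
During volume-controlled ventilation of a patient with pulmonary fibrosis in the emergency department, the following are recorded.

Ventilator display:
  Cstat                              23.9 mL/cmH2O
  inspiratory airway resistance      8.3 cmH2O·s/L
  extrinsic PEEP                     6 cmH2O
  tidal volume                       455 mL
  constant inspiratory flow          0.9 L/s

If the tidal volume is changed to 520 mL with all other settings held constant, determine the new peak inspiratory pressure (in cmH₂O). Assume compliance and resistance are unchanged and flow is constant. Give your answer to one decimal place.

35.2

PIP = Vt/C + R·V̇ + PEEP (constant-flow equation of motion).
Only the elastic term changes: ΔPIP = ΔVt / C = (520 − 455) / 23.9 = 2.72 cmH2O.
Original PIP = 455/23.9 + 8.3×0.9 + 6 = 32.508 cmH2O; new PIP = 32.508 + (2.72) = 35.228 cmH2O.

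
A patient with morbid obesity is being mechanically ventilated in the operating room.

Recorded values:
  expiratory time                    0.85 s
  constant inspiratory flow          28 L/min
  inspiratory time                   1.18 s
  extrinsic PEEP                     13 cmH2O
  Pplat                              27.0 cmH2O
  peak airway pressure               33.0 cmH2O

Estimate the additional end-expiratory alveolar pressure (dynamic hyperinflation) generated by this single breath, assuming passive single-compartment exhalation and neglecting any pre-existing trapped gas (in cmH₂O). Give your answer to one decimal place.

2.6

Flow: 28 L/min ÷ 60 = 0.4667 L/s.
Vt = flow × Ti = 0.4667 L/s × 1.18 s × 1000 mL/L = 550.71 mL.
R = (PIP − Pplat)/V̇ = (33.0 − 27.0) / 0.4667 = 6.0/0.4667 = 12.856 cmH2O·s/L.
C = Vt/(Pplat − PEEP) = 550.71 / (27.0 − 13) = 550.71/14.0 = 39.336 mL/cmH2O.
τ = R × C = 12.856 × 0.03934 L/cmH2O = 0.5058 s.
Fraction remaining = e^(−Te/τ) = e^(−0.85/0.5058) = 0.1863; trapped volume = 550.71 × 0.1863 = 102.6 mL.
Additional alveolar pressure from trapping ≈ V_trapped / C = 102.6 / 39.336 = 2.608 cmH2O.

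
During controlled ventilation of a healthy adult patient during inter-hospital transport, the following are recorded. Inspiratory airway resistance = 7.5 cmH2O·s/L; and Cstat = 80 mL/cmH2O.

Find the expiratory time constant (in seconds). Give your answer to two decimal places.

τ = R × C = 7.5 × 80 mL/cmH2O = 7.5 × 0.080 L/cmH2O = 0.6 s.

0.60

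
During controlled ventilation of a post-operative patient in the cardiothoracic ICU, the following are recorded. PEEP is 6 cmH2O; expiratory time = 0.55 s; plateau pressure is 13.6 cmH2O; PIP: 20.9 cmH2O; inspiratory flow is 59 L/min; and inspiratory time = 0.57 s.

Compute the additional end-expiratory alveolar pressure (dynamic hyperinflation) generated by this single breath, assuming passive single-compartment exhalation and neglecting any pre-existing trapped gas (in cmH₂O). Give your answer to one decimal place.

Flow: 59 L/min ÷ 60 = 0.9833 L/s.
Vt = flow × Ti = 0.9833 L/s × 0.57 s × 1000 mL/L = 560.48 mL.
R = (PIP − Pplat)/V̇ = (20.9 − 13.6) / 0.9833 = 7.3/0.9833 = 7.424 cmH2O·s/L.
C = Vt/(Pplat − PEEP) = 560.48 / (13.6 − 6) = 560.48/7.6 = 73.747 mL/cmH2O.
τ = R × C = 7.424 × 0.07375 L/cmH2O = 0.5475 s.
Fraction remaining = e^(−Te/τ) = e^(−0.55/0.5475) = 0.3662; trapped volume = 560.48 × 0.3662 = 205.25 mL.
Additional alveolar pressure from trapping ≈ V_trapped / C = 205.25 / 73.747 = 2.783 cmH2O.

2.8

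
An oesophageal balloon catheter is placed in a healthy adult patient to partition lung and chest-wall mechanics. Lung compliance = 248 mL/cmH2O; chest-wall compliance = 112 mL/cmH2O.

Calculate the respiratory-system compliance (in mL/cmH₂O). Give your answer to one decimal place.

Lung and chest wall are elastances in series: 1/Crs = 1/CL + 1/Ccw.
1/Crs = 1/248 + 1/112 = 0.01296.
Crs = 77.16 mL/cmH2O.

77.2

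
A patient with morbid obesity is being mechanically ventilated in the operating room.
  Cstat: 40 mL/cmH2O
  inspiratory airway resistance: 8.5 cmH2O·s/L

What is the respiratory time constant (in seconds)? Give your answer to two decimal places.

0.34

τ = R × C = 8.5 × 40 mL/cmH2O = 8.5 × 0.040 L/cmH2O = 0.34 s.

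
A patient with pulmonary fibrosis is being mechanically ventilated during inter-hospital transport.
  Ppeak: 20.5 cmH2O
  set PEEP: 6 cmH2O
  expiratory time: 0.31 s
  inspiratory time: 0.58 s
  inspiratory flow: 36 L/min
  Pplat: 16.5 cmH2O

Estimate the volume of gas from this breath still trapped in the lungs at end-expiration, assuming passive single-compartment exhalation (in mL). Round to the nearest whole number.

Flow: 36 L/min ÷ 60 = 0.6 L/s.
Vt = flow × Ti = 0.6 L/s × 0.58 s × 1000 mL/L = 348.0 mL.
R = (PIP − Pplat)/V̇ = (20.5 − 16.5) / 0.6 = 4.0/0.6 = 6.667 cmH2O·s/L.
C = Vt/(Pplat − PEEP) = 348.0 / (16.5 − 6) = 348.0/10.5 = 33.143 mL/cmH2O.
τ = R × C = 6.667 × 0.03314 L/cmH2O = 0.2209 s.
Fraction remaining = e^(−Te/τ) = e^(−0.31/0.2209) = 0.2458.
Trapped volume = 348.0 × 0.2458 = 85.538 mL.

86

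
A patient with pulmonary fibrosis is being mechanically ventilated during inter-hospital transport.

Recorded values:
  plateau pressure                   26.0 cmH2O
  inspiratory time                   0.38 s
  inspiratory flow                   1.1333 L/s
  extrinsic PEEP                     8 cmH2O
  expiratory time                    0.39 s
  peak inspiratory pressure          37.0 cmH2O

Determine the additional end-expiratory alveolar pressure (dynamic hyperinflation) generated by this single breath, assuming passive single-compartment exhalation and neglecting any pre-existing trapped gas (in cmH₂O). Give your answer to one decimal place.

3.4

Vt = flow × Ti = 1.1333 L/s × 0.38 s × 1000 mL/L = 430.65 mL.
R = (PIP − Pplat)/V̇ = (37.0 − 26.0) / 1.1333 = 11.0/1.1333 = 9.706 cmH2O·s/L.
C = Vt/(Pplat − PEEP) = 430.65 / (26.0 − 8) = 430.65/18.0 = 23.925 mL/cmH2O.
τ = R × C = 9.706 × 0.02393 L/cmH2O = 0.2323 s.
Fraction remaining = e^(−Te/τ) = e^(−0.39/0.2323) = 0.1866; trapped volume = 430.65 × 0.1866 = 80.359 mL.
Additional alveolar pressure from trapping ≈ V_trapped / C = 80.359 / 23.925 = 3.359 cmH2O.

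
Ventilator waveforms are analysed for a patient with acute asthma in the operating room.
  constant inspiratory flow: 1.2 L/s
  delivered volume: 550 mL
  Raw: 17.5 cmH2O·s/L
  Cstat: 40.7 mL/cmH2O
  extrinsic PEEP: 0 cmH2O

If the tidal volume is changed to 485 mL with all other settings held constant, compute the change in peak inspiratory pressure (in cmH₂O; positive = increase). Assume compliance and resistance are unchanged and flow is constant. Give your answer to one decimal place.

-1.6

PIP = Vt/C + R·V̇ + PEEP (constant-flow equation of motion).
Only the elastic term changes: ΔPIP = ΔVt / C = (485 − 550) / 40.7 = -1.597 cmH2O.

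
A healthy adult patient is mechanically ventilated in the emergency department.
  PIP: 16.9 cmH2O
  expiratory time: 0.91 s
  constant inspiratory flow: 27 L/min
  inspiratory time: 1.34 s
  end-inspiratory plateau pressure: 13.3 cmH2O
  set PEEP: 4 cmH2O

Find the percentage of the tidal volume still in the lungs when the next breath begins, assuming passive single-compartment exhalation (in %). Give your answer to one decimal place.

17.3

Flow: 27 L/min ÷ 60 = 0.45 L/s.
Vt = flow × Ti = 0.45 L/s × 1.34 s × 1000 mL/L = 603.0 mL.
R = (PIP − Pplat)/V̇ = (16.9 − 13.3) / 0.45 = 3.6/0.45 = 8.0 cmH2O·s/L.
C = Vt/(Pplat − PEEP) = 603.0 / (13.3 − 4) = 603.0/9.3 = 64.839 mL/cmH2O.
τ = R × C = 8.0 × 0.06484 L/cmH2O = 0.5187 s.
Fraction remaining at end-expiration = e^(−Te/τ) = e^(−0.91/0.5187) = 0.173 → 17.3%.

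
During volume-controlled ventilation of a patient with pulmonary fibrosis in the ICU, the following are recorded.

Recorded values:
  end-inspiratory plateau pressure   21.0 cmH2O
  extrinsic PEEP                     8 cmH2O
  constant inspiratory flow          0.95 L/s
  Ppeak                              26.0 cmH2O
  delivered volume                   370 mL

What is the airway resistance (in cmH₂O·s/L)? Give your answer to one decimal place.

5.3

Raw = (PIP − Pplat) / flow = (26.0 − 21.0) / 0.95 = 5.0 / 0.95 = 5.263 cmH2O·s/L.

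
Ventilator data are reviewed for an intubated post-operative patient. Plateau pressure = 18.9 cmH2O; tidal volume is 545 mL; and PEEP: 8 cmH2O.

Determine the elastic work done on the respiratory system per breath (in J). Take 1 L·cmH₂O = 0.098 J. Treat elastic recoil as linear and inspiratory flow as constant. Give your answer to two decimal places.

0.29

Elastic work ≈ ½ × (Pplat − PEEP) × Vt = 0.5 × (18.9 − 8) × 0.545 L = 0.5 × 10.9 × 0.545 = 2.97 L·cmH2O.
× 0.098 J/(L·cmH2O) → 0.2911 J.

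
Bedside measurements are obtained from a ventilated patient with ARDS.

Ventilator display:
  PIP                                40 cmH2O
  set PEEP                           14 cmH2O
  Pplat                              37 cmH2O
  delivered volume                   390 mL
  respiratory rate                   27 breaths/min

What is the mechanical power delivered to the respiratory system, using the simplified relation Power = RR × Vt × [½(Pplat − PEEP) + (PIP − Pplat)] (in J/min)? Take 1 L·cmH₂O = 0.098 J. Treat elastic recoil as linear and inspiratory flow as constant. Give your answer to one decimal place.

Per-breath work = Vt × [½(Pplat−PEEP) + (PIP−Pplat)] = 0.390 × [0.5×23.0 + 3.0] = 0.390 × 14.5 = 5.655 L·cmH2O.
Power = 27 × 5.655 = 152.69 L·cmH2O/min.
× 0.098 J/(L·cmH2O) → 14.964 J/min.

15.0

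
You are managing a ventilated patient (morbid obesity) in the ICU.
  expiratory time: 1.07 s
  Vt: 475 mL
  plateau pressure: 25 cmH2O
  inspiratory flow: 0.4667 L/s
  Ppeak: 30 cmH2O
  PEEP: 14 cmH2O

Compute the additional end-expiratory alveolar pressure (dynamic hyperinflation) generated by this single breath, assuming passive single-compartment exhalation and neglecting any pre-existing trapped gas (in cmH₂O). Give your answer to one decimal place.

1.1

R = (PIP − Pplat)/V̇ = (30 − 25) / 0.4667 = 5.0/0.4667 = 10.714 cmH2O·s/L.
C = Vt/(Pplat − PEEP) = 475.0 / (25 − 14) = 475.0/11.0 = 43.182 mL/cmH2O.
τ = R × C = 10.714 × 0.04318 L/cmH2O = 0.4626 s.
Fraction remaining = e^(−Te/τ) = e^(−1.07/0.4626) = 0.09896; trapped volume = 475.0 × 0.09896 = 47.006 mL.
Additional alveolar pressure from trapping ≈ V_trapped / C = 47.006 / 43.182 = 1.089 cmH2O.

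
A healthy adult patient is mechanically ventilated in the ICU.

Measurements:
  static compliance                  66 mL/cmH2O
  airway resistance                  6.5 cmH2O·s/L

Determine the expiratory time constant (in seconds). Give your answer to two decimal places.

τ = R × C = 6.5 × 66 mL/cmH2O = 6.5 × 0.066 L/cmH2O = 0.429 s.

0.43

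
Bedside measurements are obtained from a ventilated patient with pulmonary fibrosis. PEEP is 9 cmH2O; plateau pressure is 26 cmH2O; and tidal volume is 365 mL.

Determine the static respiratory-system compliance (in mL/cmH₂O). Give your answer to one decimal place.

21.5

Cstat = Vt / (Pplat − PEEP) = 365 / (26 − 9) = 365 / 17.0 = 21.471 mL/cmH2O.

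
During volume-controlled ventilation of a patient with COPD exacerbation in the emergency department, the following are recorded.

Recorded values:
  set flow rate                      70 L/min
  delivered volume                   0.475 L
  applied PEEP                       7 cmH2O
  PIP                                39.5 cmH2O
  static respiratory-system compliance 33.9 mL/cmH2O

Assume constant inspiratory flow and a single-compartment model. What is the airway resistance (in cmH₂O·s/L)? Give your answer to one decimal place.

Flow: 70 L/min ÷ 60 = 1.1667 L/s.
Equation of motion (constant flow): PIP = Vt/C + R·V̇ + PEEP.
R·V̇ = PIP − Vt/C − PEEP = 39.5 − 475/33.9 − 7 = 39.5 − 14.012 − 7 = 18.488 cmH2O.
R = 18.488 / 1.1667 = 15.846 cmH2O·s/L.

15.8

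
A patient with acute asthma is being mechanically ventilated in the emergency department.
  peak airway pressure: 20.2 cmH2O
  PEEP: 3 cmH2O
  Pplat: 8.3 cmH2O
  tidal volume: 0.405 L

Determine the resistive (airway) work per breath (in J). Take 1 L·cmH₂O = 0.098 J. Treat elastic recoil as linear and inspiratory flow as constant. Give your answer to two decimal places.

0.47

With constant inspiratory flow the resistive pressure is constant at PIP − Pplat = 20.2 − 8.3 = 11.9 cmH2O, so resistive work = 11.9 × 0.405 = 4.82 L·cmH2O.
× 0.098 J/(L·cmH2O) → 0.4724 J.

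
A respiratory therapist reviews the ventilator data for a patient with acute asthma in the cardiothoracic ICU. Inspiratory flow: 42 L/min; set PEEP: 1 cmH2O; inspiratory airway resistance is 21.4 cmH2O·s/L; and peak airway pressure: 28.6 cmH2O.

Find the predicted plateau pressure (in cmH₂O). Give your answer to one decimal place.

Flow: 42 L/min ÷ 60 = 0.7 L/s.
Pplat = PIP − Raw × flow = 28.6 − 21.4 × 0.7 = 28.6 − 14.98 = 13.62 cmH2O.

13.6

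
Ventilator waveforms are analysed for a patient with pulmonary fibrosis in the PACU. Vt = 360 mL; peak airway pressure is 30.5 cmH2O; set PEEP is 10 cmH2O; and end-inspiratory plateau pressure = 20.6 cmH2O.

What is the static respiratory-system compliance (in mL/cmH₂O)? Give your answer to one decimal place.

Cstat = Vt / (Pplat − PEEP) = 360 / (20.6 − 10) = 360 / 10.6 = 33.962 mL/cmH2O.

34.0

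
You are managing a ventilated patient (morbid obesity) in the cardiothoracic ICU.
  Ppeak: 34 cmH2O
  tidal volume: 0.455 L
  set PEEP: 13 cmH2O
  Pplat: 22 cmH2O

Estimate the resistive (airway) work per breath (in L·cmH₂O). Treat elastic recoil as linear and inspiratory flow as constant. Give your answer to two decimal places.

With constant inspiratory flow the resistive pressure is constant at PIP − Pplat = 34 − 22 = 12.0 cmH2O, so resistive work = 12.0 × 0.455 = 5.46 L·cmH2O.

5.46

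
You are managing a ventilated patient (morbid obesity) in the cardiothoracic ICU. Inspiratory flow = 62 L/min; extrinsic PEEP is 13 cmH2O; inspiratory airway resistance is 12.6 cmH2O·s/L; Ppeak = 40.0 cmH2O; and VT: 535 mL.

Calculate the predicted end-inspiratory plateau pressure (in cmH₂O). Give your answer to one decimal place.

27.0

Flow: 62 L/min ÷ 60 = 1.0333 L/s.
Pplat = PIP − Raw × flow = 40.0 − 12.6 × 1.0333 = 40.0 − 13.02 = 26.98 cmH2O.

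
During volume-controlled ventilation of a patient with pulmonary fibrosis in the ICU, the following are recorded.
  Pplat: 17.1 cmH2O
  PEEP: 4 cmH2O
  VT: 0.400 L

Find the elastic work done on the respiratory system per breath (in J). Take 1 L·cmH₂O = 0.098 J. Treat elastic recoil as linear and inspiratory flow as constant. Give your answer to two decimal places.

0.26

Elastic work ≈ ½ × (Pplat − PEEP) × Vt = 0.5 × (17.1 − 4) × 0.400 L = 0.5 × 13.1 × 0.400 = 2.62 L·cmH2O.
× 0.098 J/(L·cmH2O) → 0.2568 J.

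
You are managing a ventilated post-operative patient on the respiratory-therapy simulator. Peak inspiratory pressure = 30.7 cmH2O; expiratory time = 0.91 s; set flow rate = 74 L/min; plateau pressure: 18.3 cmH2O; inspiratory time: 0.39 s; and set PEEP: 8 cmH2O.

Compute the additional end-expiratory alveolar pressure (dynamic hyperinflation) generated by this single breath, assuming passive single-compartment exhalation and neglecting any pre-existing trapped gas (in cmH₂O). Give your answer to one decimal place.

Flow: 74 L/min ÷ 60 = 1.2333 L/s.
Vt = flow × Ti = 1.2333 L/s × 0.39 s × 1000 mL/L = 480.99 mL.
R = (PIP − Pplat)/V̇ = (30.7 − 18.3) / 1.2333 = 12.4/1.2333 = 10.054 cmH2O·s/L.
C = Vt/(Pplat − PEEP) = 480.99 / (18.3 − 8) = 480.99/10.3 = 46.698 mL/cmH2O.
τ = R × C = 10.054 × 0.0467 L/cmH2O = 0.4695 s.
Fraction remaining = e^(−Te/τ) = e^(−0.91/0.4695) = 0.144; trapped volume = 480.99 × 0.144 = 69.263 mL.
Additional alveolar pressure from trapping ≈ V_trapped / C = 69.263 / 46.698 = 1.483 cmH2O.

1.5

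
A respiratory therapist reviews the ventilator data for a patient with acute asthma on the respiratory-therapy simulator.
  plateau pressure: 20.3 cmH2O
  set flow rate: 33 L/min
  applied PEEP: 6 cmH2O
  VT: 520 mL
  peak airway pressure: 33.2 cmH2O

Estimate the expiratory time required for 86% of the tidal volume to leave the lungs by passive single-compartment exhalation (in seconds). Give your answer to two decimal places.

Flow: 33 L/min ÷ 60 = 0.55 L/s.
R = (PIP − Pplat)/V̇ = (33.2 − 20.3) / 0.55 = 12.9/0.55 = 23.455 cmH2O·s/L.
C = Vt/(Pplat − PEEP) = 520.0 / (20.3 − 6) = 520.0/14.3 = 36.364 mL/cmH2O.
τ = R × C = 23.455 × 0.03636 L/cmH2O = 0.8528 s.
t = −τ·ln(1 − 0.86) = −0.8528·ln(0.14) = 1.677 s.

1.68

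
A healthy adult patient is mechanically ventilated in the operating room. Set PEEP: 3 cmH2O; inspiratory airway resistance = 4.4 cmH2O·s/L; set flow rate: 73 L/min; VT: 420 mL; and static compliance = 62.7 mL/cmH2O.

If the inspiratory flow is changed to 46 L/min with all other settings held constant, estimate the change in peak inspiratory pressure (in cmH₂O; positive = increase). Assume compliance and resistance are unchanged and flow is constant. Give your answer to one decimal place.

Flow: 73 L/min ÷ 60 = 1.2167 L/s.
New flow: 46 L/min ÷ 60 = 0.7667 L/s.
PIP = Vt/C + R·V̇ + PEEP (constant-flow equation of motion).
Only the resistive term changes: ΔPIP = R × ΔV̇ = 4.4 × (0.7667 − 1.2167) = 4.4 × -0.45 = -1.98 cmH2O.

-2.0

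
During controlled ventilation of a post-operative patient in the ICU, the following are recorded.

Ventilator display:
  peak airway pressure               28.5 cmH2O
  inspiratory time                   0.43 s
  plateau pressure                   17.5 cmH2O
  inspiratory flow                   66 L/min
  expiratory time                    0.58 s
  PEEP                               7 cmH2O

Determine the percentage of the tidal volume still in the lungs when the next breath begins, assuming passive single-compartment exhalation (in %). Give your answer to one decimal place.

Flow: 66 L/min ÷ 60 = 1.1 L/s.
Vt = flow × Ti = 1.1 L/s × 0.43 s × 1000 mL/L = 473.0 mL.
R = (PIP − Pplat)/V̇ = (28.5 − 17.5) / 1.1 = 11.0/1.1 = 10.0 cmH2O·s/L.
C = Vt/(Pplat − PEEP) = 473.0 / (17.5 − 7) = 473.0/10.5 = 45.048 mL/cmH2O.
τ = R × C = 10.0 × 0.04505 L/cmH2O = 0.4505 s.
Fraction remaining at end-expiration = e^(−Te/τ) = e^(−0.58/0.4505) = 0.276 → 27.6%.

27.6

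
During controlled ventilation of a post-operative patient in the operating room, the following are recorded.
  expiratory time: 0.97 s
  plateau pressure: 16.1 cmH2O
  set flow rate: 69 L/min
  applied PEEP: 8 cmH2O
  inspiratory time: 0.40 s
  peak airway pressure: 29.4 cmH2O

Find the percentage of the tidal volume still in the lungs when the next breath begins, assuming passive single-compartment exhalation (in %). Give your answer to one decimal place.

22.8

Flow: 69 L/min ÷ 60 = 1.15 L/s.
Vt = flow × Ti = 1.15 L/s × 0.40 s × 1000 mL/L = 460.0 mL.
R = (PIP − Pplat)/V̇ = (29.4 − 16.1) / 1.15 = 13.3/1.15 = 11.565 cmH2O·s/L.
C = Vt/(Pplat − PEEP) = 460.0 / (16.1 − 8) = 460.0/8.1 = 56.79 mL/cmH2O.
τ = R × C = 11.565 × 0.05679 L/cmH2O = 0.6568 s.
Fraction remaining at end-expiration = e^(−Te/τ) = e^(−0.97/0.6568) = 0.2284 → 22.84%.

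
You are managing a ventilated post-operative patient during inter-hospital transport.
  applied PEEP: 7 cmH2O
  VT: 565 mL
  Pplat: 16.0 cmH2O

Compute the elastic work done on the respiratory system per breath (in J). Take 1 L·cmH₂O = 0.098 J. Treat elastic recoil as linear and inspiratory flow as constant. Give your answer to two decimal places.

Elastic work ≈ ½ × (Pplat − PEEP) × Vt = 0.5 × (16.0 − 7) × 0.565 L = 0.5 × 9.0 × 0.565 = 2.543 L·cmH2O.
× 0.098 J/(L·cmH2O) → 0.2492 J.

0.25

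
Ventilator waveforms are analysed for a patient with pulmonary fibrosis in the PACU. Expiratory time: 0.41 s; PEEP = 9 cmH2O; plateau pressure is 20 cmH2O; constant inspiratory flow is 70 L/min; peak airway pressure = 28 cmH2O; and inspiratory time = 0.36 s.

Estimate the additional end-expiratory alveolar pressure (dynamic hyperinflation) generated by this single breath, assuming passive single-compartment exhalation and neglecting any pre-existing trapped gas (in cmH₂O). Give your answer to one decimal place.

Flow: 70 L/min ÷ 60 = 1.1667 L/s.
Vt = flow × Ti = 1.1667 L/s × 0.36 s × 1000 mL/L = 420.01 mL.
R = (PIP − Pplat)/V̇ = (28 − 20) / 1.1667 = 8.0/1.1667 = 6.857 cmH2O·s/L.
C = Vt/(Pplat − PEEP) = 420.01 / (20 − 9) = 420.01/11.0 = 38.183 mL/cmH2O.
τ = R × C = 6.857 × 0.03818 L/cmH2O = 0.2618 s.
Fraction remaining = e^(−Te/τ) = e^(−0.41/0.2618) = 0.2089; trapped volume = 420.01 × 0.2089 = 87.74 mL.
Additional alveolar pressure from trapping ≈ V_trapped / C = 87.74 / 38.183 = 2.298 cmH2O.

2.3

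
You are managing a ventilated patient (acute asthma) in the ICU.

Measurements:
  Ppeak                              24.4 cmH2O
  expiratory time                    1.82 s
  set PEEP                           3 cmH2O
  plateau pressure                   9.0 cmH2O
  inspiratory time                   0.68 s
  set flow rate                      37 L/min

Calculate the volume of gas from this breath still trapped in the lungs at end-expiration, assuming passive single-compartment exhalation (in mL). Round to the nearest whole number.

148

Flow: 37 L/min ÷ 60 = 0.6167 L/s.
Vt = flow × Ti = 0.6167 L/s × 0.68 s × 1000 mL/L = 419.36 mL.
R = (PIP − Pplat)/V̇ = (24.4 − 9.0) / 0.6167 = 15.4/0.6167 = 24.972 cmH2O·s/L.
C = Vt/(Pplat − PEEP) = 419.36 / (9.0 − 3) = 419.36/6.0 = 69.893 mL/cmH2O.
τ = R × C = 24.972 × 0.06989 L/cmH2O = 1.745 s.
Fraction remaining = e^(−Te/τ) = e^(−1.82/1.745) = 0.3524.
Trapped volume = 419.36 × 0.3524 = 147.78 mL.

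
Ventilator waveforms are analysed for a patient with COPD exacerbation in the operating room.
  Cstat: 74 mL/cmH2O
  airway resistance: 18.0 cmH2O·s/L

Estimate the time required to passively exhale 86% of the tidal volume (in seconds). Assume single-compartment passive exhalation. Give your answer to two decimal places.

2.62

τ = R × C = 18.0 × 74 mL/cmH2O = 18.0 × 0.074 L/cmH2O = 1.332 s.
Exhaled fraction f = 1 − e^(−t/τ) → t = −τ·ln(1 − f) = −1.332·ln(0.14) = 2.619 s.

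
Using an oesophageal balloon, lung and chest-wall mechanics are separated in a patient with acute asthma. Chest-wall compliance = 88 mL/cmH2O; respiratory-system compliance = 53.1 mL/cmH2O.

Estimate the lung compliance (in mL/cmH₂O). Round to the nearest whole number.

134

1/CL = 1/Crs − 1/Ccw.
1/CL = 1/53.1 − 1/88 = 0.007469.
CL = 133.89 mL/cmH2O.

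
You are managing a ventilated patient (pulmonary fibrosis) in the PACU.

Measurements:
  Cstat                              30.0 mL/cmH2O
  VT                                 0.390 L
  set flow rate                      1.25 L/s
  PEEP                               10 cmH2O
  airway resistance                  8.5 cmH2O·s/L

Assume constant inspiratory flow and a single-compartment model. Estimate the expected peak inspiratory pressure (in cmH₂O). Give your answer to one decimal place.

Equation of motion (constant flow): PIP = Vt/C + R·V̇ + PEEP.
PIP = 390/30.0 + 8.5×1.25 + 10 = 13.0 + 10.625 + 10 = 33.625 cmH2O.

33.6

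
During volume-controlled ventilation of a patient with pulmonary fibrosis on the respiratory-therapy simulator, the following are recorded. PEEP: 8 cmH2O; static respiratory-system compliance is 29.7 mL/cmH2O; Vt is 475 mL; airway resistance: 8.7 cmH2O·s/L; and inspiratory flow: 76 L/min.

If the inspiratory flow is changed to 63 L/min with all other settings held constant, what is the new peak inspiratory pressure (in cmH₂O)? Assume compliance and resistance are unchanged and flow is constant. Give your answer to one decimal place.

Flow: 76 L/min ÷ 60 = 1.2667 L/s.
New flow: 63 L/min ÷ 60 = 1.05 L/s.
PIP = Vt/C + R·V̇ + PEEP (constant-flow equation of motion).
Only the resistive term changes: ΔPIP = R × ΔV̇ = 8.7 × (1.05 − 1.2667) = 8.7 × -0.2167 = -1.885 cmH2O.
Original PIP = 475/29.7 + 8.7×1.2667 + 8 = 35.014 cmH2O; new PIP = 35.014 + (-1.885) = 33.129 cmH2O.

33.1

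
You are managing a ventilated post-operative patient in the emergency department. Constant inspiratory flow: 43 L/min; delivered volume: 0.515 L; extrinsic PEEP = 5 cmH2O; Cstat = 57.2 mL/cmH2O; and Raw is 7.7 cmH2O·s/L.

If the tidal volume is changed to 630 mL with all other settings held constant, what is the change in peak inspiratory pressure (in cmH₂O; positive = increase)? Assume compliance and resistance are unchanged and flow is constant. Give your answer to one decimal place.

2.0

PIP = Vt/C + R·V̇ + PEEP (constant-flow equation of motion).
Only the elastic term changes: ΔPIP = ΔVt / C = (630 − 515) / 57.2 = 2.01 cmH2O.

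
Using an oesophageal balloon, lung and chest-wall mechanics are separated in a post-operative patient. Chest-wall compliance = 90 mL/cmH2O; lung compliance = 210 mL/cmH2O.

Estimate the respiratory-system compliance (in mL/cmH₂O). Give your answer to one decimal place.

Lung and chest wall are elastances in series: 1/Crs = 1/CL + 1/Ccw.
1/Crs = 1/210 + 1/90 = 0.01587.
Crs = 63.012 mL/cmH2O.

63.0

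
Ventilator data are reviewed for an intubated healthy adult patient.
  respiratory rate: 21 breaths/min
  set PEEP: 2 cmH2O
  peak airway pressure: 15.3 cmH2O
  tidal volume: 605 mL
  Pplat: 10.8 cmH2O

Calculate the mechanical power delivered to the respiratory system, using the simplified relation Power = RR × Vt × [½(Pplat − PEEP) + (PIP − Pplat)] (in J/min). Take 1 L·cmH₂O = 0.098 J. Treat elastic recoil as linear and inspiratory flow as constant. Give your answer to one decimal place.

11.1

Per-breath work = Vt × [½(Pplat−PEEP) + (PIP−Pplat)] = 0.605 × [0.5×8.8 + 4.5] = 0.605 × 8.9 = 5.385 L·cmH2O.
Power = 21 × 5.385 = 113.09 L·cmH2O/min.
× 0.098 J/(L·cmH2O) → 11.083 J/min.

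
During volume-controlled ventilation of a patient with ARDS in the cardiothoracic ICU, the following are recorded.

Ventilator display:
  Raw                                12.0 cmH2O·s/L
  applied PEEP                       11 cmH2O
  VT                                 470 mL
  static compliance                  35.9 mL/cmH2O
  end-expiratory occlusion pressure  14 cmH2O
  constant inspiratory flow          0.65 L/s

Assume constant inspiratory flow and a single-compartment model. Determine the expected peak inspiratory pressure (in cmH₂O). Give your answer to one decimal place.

Total PEEP = 14 cmH2O (set 11 + intrinsic 3); this is the baseline alveolar pressure.
Equation of motion (constant flow): PIP = Vt/C + R·V̇ + PEEP.
PIP = 470/35.9 + 12.0×0.65 + 14 = 13.092 + 7.8 + 14 = 34.892 cmH2O.

34.9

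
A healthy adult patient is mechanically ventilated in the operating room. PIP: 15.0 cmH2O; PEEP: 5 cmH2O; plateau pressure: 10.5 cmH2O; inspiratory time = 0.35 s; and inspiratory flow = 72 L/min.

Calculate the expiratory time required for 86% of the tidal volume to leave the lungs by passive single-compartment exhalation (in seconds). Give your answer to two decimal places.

Flow: 72 L/min ÷ 60 = 1.2 L/s.
Vt = flow × Ti = 1.2 L/s × 0.35 s × 1000 mL/L = 420.0 mL.
R = (PIP − Pplat)/V̇ = (15.0 − 10.5) / 1.2 = 4.5/1.2 = 3.75 cmH2O·s/L.
C = Vt/(Pplat − PEEP) = 420.0 / (10.5 − 5) = 420.0/5.5 = 76.364 mL/cmH2O.
τ = R × C = 3.75 × 0.07636 L/cmH2O = 0.2864 s.
t = −τ·ln(1 − 0.86) = −0.2864·ln(0.14) = 0.5631 s.

0.56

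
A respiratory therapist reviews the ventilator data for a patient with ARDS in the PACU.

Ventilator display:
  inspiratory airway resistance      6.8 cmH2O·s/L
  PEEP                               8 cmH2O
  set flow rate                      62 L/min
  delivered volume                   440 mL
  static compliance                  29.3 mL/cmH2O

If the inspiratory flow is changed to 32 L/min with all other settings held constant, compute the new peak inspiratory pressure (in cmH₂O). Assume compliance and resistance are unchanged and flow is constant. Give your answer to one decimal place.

Flow: 62 L/min ÷ 60 = 1.0333 L/s.
New flow: 32 L/min ÷ 60 = 0.5333 L/s.
PIP = Vt/C + R·V̇ + PEEP (constant-flow equation of motion).
Only the resistive term changes: ΔPIP = R × ΔV̇ = 6.8 × (0.5333 − 1.0333) = 6.8 × -0.5 = -3.4 cmH2O.
Original PIP = 440/29.3 + 6.8×1.0333 + 8 = 30.044 cmH2O; new PIP = 30.044 + (-3.4) = 26.644 cmH2O.

26.6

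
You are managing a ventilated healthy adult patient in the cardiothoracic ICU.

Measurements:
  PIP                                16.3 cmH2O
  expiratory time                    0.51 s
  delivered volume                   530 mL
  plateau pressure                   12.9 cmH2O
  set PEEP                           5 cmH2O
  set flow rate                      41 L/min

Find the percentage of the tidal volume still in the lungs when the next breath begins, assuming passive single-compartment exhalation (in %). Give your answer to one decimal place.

21.7

Flow: 41 L/min ÷ 60 = 0.6833 L/s.
R = (PIP − Pplat)/V̇ = (16.3 − 12.9) / 0.6833 = 3.4/0.6833 = 4.976 cmH2O·s/L.
C = Vt/(Pplat − PEEP) = 530.0 / (12.9 − 5) = 530.0/7.9 = 67.089 mL/cmH2O.
τ = R × C = 4.976 × 0.06709 L/cmH2O = 0.3338 s.
Fraction remaining at end-expiration = e^(−Te/τ) = e^(−0.51/0.3338) = 0.217 → 21.7%.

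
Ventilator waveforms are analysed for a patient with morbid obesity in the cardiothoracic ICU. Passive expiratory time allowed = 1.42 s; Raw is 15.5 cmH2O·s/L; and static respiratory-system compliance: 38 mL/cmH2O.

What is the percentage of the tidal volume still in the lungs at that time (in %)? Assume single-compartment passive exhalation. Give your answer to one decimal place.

9.0

τ = R × C = 15.5 × 38 mL/cmH2O = 15.5 × 0.038 L/cmH2O = 0.589 s.
Passive exhalation: V(t)/V₀ = e^(−t/τ) = e^(−1.42/0.589) = 0.08974.
Fraction remaining = 0.08974 → 8.974%.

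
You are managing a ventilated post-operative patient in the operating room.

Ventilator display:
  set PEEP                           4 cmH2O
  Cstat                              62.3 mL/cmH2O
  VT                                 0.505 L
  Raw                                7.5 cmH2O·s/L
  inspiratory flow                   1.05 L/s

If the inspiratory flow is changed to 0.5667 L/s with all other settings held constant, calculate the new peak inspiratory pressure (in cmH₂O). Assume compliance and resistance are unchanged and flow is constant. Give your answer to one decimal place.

16.4

PIP = Vt/C + R·V̇ + PEEP (constant-flow equation of motion).
Only the resistive term changes: ΔPIP = R × ΔV̇ = 7.5 × (0.5667 − 1.05) = 7.5 × -0.4833 = -3.625 cmH2O.
Original PIP = 505/62.3 + 7.5×1.05 + 4 = 19.981 cmH2O; new PIP = 19.981 + (-3.625) = 16.356 cmH2O.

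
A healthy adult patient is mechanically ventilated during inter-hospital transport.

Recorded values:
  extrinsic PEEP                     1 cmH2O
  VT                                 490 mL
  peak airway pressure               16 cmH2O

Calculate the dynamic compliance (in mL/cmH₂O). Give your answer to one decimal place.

Dynamic compliance = Vt / (PIP − PEEP) = 490 / (16 − 1) = 490 / 15.0 = 32.667 mL/cmH2O.

32.7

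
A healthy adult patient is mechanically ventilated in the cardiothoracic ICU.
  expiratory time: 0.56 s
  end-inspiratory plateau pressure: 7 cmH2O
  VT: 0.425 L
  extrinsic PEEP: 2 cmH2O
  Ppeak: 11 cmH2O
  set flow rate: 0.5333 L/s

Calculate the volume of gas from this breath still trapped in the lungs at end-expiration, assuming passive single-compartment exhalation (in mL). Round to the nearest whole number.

177

R = (PIP − Pplat)/V̇ = (11 − 7) / 0.5333 = 4.0/0.5333 = 7.5 cmH2O·s/L.
C = Vt/(Pplat − PEEP) = 425.0 / (7 − 2) = 425.0/5.0 = 85.0 mL/cmH2O.
τ = R × C = 7.5 × 0.085 L/cmH2O = 0.6375 s.
Fraction remaining = e^(−Te/τ) = e^(−0.56/0.6375) = 0.4154.
Trapped volume = 425.0 × 0.4154 = 176.55 mL.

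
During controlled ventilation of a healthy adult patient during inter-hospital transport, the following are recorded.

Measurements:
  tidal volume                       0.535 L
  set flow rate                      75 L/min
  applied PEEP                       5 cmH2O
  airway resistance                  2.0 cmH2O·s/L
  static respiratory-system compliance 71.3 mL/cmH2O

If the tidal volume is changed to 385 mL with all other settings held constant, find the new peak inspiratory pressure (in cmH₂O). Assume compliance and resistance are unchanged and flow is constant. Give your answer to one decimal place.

12.9

Flow: 75 L/min ÷ 60 = 1.25 L/s.
PIP = Vt/C + R·V̇ + PEEP (constant-flow equation of motion).
Only the elastic term changes: ΔPIP = ΔVt / C = (385 − 535) / 71.3 = -2.104 cmH2O.
Original PIP = 535/71.3 + 2.0×1.25 + 5 = 15.004 cmH2O; new PIP = 15.004 + (-2.104) = 12.9 cmH2O.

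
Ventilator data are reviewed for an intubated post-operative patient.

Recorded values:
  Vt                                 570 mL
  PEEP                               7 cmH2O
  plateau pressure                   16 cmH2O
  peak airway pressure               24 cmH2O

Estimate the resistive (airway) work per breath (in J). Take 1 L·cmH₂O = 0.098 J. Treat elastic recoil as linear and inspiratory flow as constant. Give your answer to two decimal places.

0.45

With constant inspiratory flow the resistive pressure is constant at PIP − Pplat = 24 − 16 = 8.0 cmH2O, so resistive work = 8.0 × 0.570 = 4.56 L·cmH2O.
× 0.098 J/(L·cmH2O) → 0.4469 J.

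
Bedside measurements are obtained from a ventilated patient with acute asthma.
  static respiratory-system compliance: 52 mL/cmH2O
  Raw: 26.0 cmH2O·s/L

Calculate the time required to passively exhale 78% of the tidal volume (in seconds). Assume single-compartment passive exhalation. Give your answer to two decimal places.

τ = R × C = 26.0 × 52 mL/cmH2O = 26.0 × 0.052 L/cmH2O = 1.352 s.
Exhaled fraction f = 1 − e^(−t/τ) → t = −τ·ln(1 − f) = −1.352·ln(0.22) = 2.047 s.

2.05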